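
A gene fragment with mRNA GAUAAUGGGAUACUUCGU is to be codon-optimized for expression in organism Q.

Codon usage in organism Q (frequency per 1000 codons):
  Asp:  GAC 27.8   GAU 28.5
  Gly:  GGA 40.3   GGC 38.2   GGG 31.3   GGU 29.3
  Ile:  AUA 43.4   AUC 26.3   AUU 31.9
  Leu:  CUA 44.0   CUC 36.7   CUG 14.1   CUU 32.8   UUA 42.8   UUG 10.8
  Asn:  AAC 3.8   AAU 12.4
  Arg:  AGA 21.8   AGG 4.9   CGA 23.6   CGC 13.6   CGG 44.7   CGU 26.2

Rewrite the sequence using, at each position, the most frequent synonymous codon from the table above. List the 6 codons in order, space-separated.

Codon 1 (Asp): best is GAU at 28.5.
Codon 2 (Asn): best is AAU at 12.4.
Codon 3 (Gly): best is GGA at 40.3.
Codon 4 (Ile): best is AUA at 43.4.
Codon 5 (Leu): best is CUA at 44.0.
Codon 6 (Arg): best is CGG at 44.7.

GAU AAU GGA AUA CUA CGG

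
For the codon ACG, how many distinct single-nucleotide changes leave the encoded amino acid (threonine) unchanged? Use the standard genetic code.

Position 1: none → 0 synonymous.
Position 2: none → 0 synonymous.
Position 3: ACU, ACC, ACA → 3 synonymous.
Total: 0 + 0 + 3 = 3.

3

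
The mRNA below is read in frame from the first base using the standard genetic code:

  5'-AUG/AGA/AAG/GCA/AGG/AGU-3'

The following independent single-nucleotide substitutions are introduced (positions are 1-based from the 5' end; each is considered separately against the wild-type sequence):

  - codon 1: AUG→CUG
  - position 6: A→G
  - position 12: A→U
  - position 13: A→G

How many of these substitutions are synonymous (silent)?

2

Codon 1: AUG (Met) → CUG (Leu) — missense.
Codon 2: AGA (Arg) → AGG (Arg) — synonymous.
Codon 4: GCA (Ala) → GCU (Ala) — synonymous.
Codon 5: AGG (Arg) → GGG (Gly) — missense.
Synonymous: 2 of 4.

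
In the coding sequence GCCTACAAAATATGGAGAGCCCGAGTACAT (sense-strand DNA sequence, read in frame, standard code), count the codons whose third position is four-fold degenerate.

Codon 1 GCC (Ala): third position 4-fold.
Codon 2 TAC (Tyr): third position 2-fold.
Codon 3 AAA (Lys): third position 2-fold.
Codon 4 ATA (Ile): third position 3-fold.
Codon 5 TGG (Trp): third position 1-fold.
Codon 6 AGA (Arg): third position 2-fold.
Codon 7 GCC (Ala): third position 4-fold.
Codon 8 CGA (Arg): third position 4-fold.
Codon 9 GTA (Val): third position 4-fold.
Codon 10 CAT (His): third position 2-fold.
Four-fold degenerate third positions: 4.

4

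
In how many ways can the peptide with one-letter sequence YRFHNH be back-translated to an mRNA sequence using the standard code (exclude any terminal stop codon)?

Tyr: 2 codons.
Arg: 6 codons.
Phe: 2 codons.
His: 2 codons.
Asn: 2 codons.
His: 2 codons.
2 × 6 × 2 × 2 × 2 × 2 = 192.

192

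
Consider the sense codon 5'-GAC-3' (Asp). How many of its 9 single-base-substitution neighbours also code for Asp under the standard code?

1

Position 1: none → 0 synonymous.
Position 2: none → 0 synonymous.
Position 3: GAT → 1 synonymous.
Total: 0 + 0 + 1 = 1.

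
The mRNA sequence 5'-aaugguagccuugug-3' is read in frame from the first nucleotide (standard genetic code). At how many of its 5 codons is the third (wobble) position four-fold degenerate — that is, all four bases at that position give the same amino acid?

Codon 1 AAU (Asn): third position 2-fold.
Codon 2 GGU (Gly): third position 4-fold.
Codon 3 AGC (Ser): third position 2-fold.
Codon 4 CUU (Leu): third position 4-fold.
Codon 5 GUG (Val): third position 4-fold.
Four-fold degenerate third positions: 3.

3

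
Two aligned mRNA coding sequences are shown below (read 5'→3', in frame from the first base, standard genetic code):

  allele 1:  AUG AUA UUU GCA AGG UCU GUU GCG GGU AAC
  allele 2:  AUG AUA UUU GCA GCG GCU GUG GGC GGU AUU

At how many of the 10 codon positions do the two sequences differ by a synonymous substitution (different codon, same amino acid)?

1

Codon 1: AUG Met / AUG Met — identical.
Codon 2: AUA Ile / AUA Ile — identical.
Codon 3: UUU Phe / UUU Phe — identical.
Codon 4: GCA Ala / GCA Ala — identical.
Codon 5: AGG Arg / GCG Ala — nonsynonymous.
Codon 6: UCU Ser / GCU Ala — nonsynonymous.
Codon 7: GUU Val / GUG Val — synonymous.
Codon 8: GCG Ala / GGC Gly — nonsynonymous.
Codon 9: GGU Gly / GGU Gly — identical.
Codon 10: AAC Asn / AUU Ile — nonsynonymous.
Synonymous differences: 1.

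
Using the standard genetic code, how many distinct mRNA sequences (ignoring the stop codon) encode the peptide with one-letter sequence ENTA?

64

Glu: 2 codons.
Asn: 2 codons.
Thr: 4 codons.
Ala: 4 codons.
2 × 2 × 4 × 4 = 64.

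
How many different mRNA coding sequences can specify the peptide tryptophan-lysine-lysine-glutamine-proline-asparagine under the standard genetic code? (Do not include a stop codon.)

64

Trp: 1 codon.
Lys: 2 codons.
Lys: 2 codons.
Gln: 2 codons.
Pro: 4 codons.
Asn: 2 codons.
1 × 2 × 2 × 2 × 4 × 2 = 64.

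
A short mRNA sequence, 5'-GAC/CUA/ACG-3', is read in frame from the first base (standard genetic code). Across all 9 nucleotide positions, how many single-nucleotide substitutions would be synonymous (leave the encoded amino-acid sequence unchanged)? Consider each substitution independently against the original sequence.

8

Codon 1 (GAC, Asp): 1 synonymous substitution.
Codon 2 (CUA, Leu): 4 synonymous substitutions.
Codon 3 (ACG, Thr): 3 synonymous substitutions.
Total: 1 + 4 + 3 = 8.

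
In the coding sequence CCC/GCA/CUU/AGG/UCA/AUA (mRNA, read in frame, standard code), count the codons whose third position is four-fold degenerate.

4

Codon 1 CCC (Pro): third position 4-fold.
Codon 2 GCA (Ala): third position 4-fold.
Codon 3 CUU (Leu): third position 4-fold.
Codon 4 AGG (Arg): third position 2-fold.
Codon 5 UCA (Ser): third position 4-fold.
Codon 6 AUA (Ile): third position 3-fold.
Four-fold degenerate third positions: 4.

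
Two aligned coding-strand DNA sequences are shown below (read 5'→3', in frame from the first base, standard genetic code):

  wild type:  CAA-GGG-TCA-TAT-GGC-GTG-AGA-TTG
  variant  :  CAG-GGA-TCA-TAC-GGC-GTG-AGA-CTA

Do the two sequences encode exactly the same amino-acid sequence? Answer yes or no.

Codon 1: CAA Gln / CAG Gln — synonymous.
Codon 2: GGG Gly / GGA Gly — synonymous.
Codon 3: TCA Ser / TCA Ser — identical.
Codon 4: TAT Tyr / TAC Tyr — synonymous.
Codon 5: GGC Gly / GGC Gly — identical.
Codon 6: GTG Val / GTG Val — identical.
Codon 7: AGA Arg / AGA Arg — identical.
Codon 8: TTG Leu / CTA Leu — synonymous.
Nonsynonymous differences: 0 → same protein.

yes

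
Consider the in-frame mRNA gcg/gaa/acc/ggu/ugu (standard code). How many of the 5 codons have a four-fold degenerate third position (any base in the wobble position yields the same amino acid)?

Codon 1 GCG (Ala): third position 4-fold.
Codon 2 GAA (Glu): third position 2-fold.
Codon 3 ACC (Thr): third position 4-fold.
Codon 4 GGU (Gly): third position 4-fold.
Codon 5 UGU (Cys): third position 2-fold.
Four-fold degenerate third positions: 3.

3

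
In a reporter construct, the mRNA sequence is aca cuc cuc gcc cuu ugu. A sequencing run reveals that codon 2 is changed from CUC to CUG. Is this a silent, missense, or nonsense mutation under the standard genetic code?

silent

Position 6 falls in codon 2: CUC → Leu.
After the substitution the codon is CUG → Leu.
Both encode Leu, so the change is synonymous.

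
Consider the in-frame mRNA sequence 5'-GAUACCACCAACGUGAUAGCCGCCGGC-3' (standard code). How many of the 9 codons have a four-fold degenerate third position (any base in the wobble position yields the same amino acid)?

Codon 1 GAU (Asp): third position 2-fold.
Codon 2 ACC (Thr): third position 4-fold.
Codon 3 ACC (Thr): third position 4-fold.
Codon 4 AAC (Asn): third position 2-fold.
Codon 5 GUG (Val): third position 4-fold.
Codon 6 AUA (Ile): third position 3-fold.
Codon 7 GCC (Ala): third position 4-fold.
Codon 8 GCC (Ala): third position 4-fold.
Codon 9 GGC (Gly): third position 4-fold.
Four-fold degenerate third positions: 6.

6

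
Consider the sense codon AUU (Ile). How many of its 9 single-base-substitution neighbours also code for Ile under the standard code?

Position 1: none → 0 synonymous.
Position 2: none → 0 synonymous.
Position 3: AUC, AUA → 2 synonymous.
Total: 0 + 0 + 2 = 2.

2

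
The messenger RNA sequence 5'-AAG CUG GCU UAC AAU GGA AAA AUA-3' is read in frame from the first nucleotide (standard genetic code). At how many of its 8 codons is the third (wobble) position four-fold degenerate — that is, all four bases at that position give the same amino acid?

Codon 1 AAG (Lys): third position 2-fold.
Codon 2 CUG (Leu): third position 4-fold.
Codon 3 GCU (Ala): third position 4-fold.
Codon 4 UAC (Tyr): third position 2-fold.
Codon 5 AAU (Asn): third position 2-fold.
Codon 6 GGA (Gly): third position 4-fold.
Codon 7 AAA (Lys): third position 2-fold.
Codon 8 AUA (Ile): third position 3-fold.
Four-fold degenerate third positions: 3.

3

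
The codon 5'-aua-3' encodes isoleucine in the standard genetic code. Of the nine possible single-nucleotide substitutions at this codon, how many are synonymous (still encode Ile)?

2

Position 1: none → 0 synonymous.
Position 2: none → 0 synonymous.
Position 3: AUU, AUC → 2 synonymous.
Total: 0 + 0 + 2 = 2.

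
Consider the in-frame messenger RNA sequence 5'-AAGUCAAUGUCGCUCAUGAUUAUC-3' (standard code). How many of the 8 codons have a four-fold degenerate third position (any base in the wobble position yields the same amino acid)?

3

Codon 1 AAG (Lys): third position 2-fold.
Codon 2 UCA (Ser): third position 4-fold.
Codon 3 AUG (Met): third position 1-fold.
Codon 4 UCG (Ser): third position 4-fold.
Codon 5 CUC (Leu): third position 4-fold.
Codon 6 AUG (Met): third position 1-fold.
Codon 7 AUU (Ile): third position 3-fold.
Codon 8 AUC (Ile): third position 3-fold.
Four-fold degenerate third positions: 3.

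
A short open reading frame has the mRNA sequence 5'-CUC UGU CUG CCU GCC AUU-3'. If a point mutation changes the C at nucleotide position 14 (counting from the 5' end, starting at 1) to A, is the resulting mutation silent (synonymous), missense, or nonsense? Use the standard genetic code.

missense

Position 14 falls in codon 5: GCC → Ala.
After the substitution the codon is GAC → Asp.
Ala ≠ Asp, so this is a missense mutation.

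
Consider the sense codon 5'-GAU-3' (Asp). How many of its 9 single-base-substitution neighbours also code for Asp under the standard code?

1

Position 1: none → 0 synonymous.
Position 2: none → 0 synonymous.
Position 3: GAC → 1 synonymous.
Total: 0 + 0 + 1 = 1.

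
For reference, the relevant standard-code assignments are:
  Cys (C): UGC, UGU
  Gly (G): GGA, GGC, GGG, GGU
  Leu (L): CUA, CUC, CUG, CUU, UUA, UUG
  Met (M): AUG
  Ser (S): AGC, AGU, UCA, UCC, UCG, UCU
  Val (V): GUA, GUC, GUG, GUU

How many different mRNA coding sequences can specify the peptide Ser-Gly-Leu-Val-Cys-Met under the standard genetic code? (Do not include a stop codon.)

Ser: 6 codons.
Gly: 4 codons.
Leu: 6 codons.
Val: 4 codons.
Cys: 2 codons.
Met: 1 codon.
6 × 4 × 6 × 4 × 2 × 1 = 1152.

1152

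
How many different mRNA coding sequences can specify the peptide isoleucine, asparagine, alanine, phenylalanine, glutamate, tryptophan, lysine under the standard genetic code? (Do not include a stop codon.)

Ile: 3 codons.
Asn: 2 codons.
Ala: 4 codons.
Phe: 2 codons.
Glu: 2 codons.
Trp: 1 codon.
Lys: 2 codons.
3 × 2 × 4 × 2 × 2 × 1 × 2 = 192.

192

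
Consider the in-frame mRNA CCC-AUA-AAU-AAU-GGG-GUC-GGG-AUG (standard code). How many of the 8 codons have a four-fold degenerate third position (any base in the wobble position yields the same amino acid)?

4

Codon 1 CCC (Pro): third position 4-fold.
Codon 2 AUA (Ile): third position 3-fold.
Codon 3 AAU (Asn): third position 2-fold.
Codon 4 AAU (Asn): third position 2-fold.
Codon 5 GGG (Gly): third position 4-fold.
Codon 6 GUC (Val): third position 4-fold.
Codon 7 GGG (Gly): third position 4-fold.
Codon 8 AUG (Met): third position 1-fold.
Four-fold degenerate third positions: 4.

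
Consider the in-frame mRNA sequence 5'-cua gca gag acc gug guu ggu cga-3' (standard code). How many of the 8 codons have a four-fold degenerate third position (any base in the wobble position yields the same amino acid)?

Codon 1 CUA (Leu): third position 4-fold.
Codon 2 GCA (Ala): third position 4-fold.
Codon 3 GAG (Glu): third position 2-fold.
Codon 4 ACC (Thr): third position 4-fold.
Codon 5 GUG (Val): third position 4-fold.
Codon 6 GUU (Val): third position 4-fold.
Codon 7 GGU (Gly): third position 4-fold.
Codon 8 CGA (Arg): third position 4-fold.
Four-fold degenerate third positions: 7.

7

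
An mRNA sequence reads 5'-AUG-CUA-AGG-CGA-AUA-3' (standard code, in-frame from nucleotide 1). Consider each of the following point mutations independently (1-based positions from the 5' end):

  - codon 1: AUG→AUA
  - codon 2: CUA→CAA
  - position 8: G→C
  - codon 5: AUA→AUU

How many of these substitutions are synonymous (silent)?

1

Codon 1: AUG (Met) → AUA (Ile) — missense.
Codon 2: CUA (Leu) → CAA (Gln) — missense.
Codon 3: AGG (Arg) → ACG (Thr) — missense.
Codon 5: AUA (Ile) → AUU (Ile) — synonymous.
Synonymous: 1 of 4.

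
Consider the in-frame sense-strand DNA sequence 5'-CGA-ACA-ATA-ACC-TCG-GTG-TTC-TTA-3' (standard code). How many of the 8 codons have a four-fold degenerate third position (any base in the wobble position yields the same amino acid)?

Codon 1 CGA (Arg): third position 4-fold.
Codon 2 ACA (Thr): third position 4-fold.
Codon 3 ATA (Ile): third position 3-fold.
Codon 4 ACC (Thr): third position 4-fold.
Codon 5 TCG (Ser): third position 4-fold.
Codon 6 GTG (Val): third position 4-fold.
Codon 7 TTC (Phe): third position 2-fold.
Codon 8 TTA (Leu): third position 2-fold.
Four-fold degenerate third positions: 5.

5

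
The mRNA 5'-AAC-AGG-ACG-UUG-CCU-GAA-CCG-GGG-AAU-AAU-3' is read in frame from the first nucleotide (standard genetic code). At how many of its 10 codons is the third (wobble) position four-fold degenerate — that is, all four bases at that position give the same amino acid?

Codon 1 AAC (Asn): third position 2-fold.
Codon 2 AGG (Arg): third position 2-fold.
Codon 3 ACG (Thr): third position 4-fold.
Codon 4 UUG (Leu): third position 2-fold.
Codon 5 CCU (Pro): third position 4-fold.
Codon 6 GAA (Glu): third position 2-fold.
Codon 7 CCG (Pro): third position 4-fold.
Codon 8 GGG (Gly): third position 4-fold.
Codon 9 AAU (Asn): third position 2-fold.
Codon 10 AAU (Asn): third position 2-fold.
Four-fold degenerate third positions: 4.

4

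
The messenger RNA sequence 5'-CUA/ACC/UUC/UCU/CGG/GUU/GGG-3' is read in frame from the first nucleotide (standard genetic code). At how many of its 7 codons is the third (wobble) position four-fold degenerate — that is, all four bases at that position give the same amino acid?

Codon 1 CUA (Leu): third position 4-fold.
Codon 2 ACC (Thr): third position 4-fold.
Codon 3 UUC (Phe): third position 2-fold.
Codon 4 UCU (Ser): third position 4-fold.
Codon 5 CGG (Arg): third position 4-fold.
Codon 6 GUU (Val): third position 4-fold.
Codon 7 GGG (Gly): third position 4-fold.
Four-fold degenerate third positions: 6.

6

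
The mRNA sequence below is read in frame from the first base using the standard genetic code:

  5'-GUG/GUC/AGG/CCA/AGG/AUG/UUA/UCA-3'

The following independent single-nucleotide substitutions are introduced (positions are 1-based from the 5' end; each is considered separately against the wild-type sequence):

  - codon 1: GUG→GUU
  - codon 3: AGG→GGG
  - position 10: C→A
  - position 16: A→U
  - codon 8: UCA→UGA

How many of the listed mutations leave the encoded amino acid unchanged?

1

Codon 1: GUG (Val) → GUU (Val) — synonymous.
Codon 3: AGG (Arg) → GGG (Gly) — missense.
Codon 4: CCA (Pro) → ACA (Thr) — missense.
Codon 6: AUG (Met) → UUG (Leu) — missense.
Codon 8: UCA (Ser) → UGA (Stop) — nonsense.
Synonymous: 1 of 5.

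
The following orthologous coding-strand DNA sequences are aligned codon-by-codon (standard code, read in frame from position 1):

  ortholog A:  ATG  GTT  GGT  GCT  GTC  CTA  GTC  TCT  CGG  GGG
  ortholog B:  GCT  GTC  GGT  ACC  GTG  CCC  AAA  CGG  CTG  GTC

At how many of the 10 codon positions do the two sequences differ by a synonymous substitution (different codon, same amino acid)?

Codon 1: ATG Met / GCT Ala — nonsynonymous.
Codon 2: GTT Val / GTC Val — synonymous.
Codon 3: GGT Gly / GGT Gly — identical.
Codon 4: GCT Ala / ACC Thr — nonsynonymous.
Codon 5: GTC Val / GTG Val — synonymous.
Codon 6: CTA Leu / CCC Pro — nonsynonymous.
Codon 7: GTC Val / AAA Lys — nonsynonymous.
Codon 8: TCT Ser / CGG Arg — nonsynonymous.
Codon 9: CGG Arg / CTG Leu — nonsynonymous.
Codon 10: GGG Gly / GTC Val — nonsynonymous.
Synonymous differences: 2.

2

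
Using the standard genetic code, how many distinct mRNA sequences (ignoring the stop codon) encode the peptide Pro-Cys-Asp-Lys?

Pro: 4 codons.
Cys: 2 codons.
Asp: 2 codons.
Lys: 2 codons.
4 × 2 × 2 × 2 = 32.

32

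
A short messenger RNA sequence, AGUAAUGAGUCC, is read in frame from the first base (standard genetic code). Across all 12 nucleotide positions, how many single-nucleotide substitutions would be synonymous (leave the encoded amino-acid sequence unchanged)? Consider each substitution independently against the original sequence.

6

Codon 1 (AGU, Ser): 1 synonymous substitution.
Codon 2 (AAU, Asn): 1 synonymous substitution.
Codon 3 (GAG, Glu): 1 synonymous substitution.
Codon 4 (UCC, Ser): 3 synonymous substitutions.
Total: 1 + 1 + 1 + 3 = 6.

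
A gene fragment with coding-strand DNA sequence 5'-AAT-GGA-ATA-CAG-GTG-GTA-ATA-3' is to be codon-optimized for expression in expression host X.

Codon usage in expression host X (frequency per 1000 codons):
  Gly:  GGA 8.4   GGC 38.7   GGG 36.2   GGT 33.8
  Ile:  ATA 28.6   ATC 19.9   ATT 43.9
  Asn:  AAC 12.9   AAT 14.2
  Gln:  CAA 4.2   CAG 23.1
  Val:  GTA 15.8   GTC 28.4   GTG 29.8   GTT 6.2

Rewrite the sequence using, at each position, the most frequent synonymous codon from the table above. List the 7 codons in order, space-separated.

Codon 1 (Asn): best is AAT at 14.2.
Codon 2 (Gly): best is GGC at 38.7.
Codon 3 (Ile): best is ATT at 43.9.
Codon 4 (Gln): best is CAG at 23.1.
Codon 5 (Val): best is GTG at 29.8.
Codon 6 (Val): best is GTG at 29.8.
Codon 7 (Ile): best is ATT at 43.9.

AAT GGC ATT CAG GTG GTG ATT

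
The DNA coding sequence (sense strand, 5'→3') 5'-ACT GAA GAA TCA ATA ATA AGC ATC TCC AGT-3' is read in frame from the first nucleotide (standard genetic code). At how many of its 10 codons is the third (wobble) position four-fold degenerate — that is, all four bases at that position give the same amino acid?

3

Codon 1 ACT (Thr): third position 4-fold.
Codon 2 GAA (Glu): third position 2-fold.
Codon 3 GAA (Glu): third position 2-fold.
Codon 4 TCA (Ser): third position 4-fold.
Codon 5 ATA (Ile): third position 3-fold.
Codon 6 ATA (Ile): third position 3-fold.
Codon 7 AGC (Ser): third position 2-fold.
Codon 8 ATC (Ile): third position 3-fold.
Codon 9 TCC (Ser): third position 4-fold.
Codon 10 AGT (Ser): third position 2-fold.
Four-fold degenerate third positions: 3.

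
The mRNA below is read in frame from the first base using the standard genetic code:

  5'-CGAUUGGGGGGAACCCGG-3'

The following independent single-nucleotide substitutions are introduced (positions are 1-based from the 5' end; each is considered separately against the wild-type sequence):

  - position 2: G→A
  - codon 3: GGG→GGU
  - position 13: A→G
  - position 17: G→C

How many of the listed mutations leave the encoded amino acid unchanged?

Codon 1: CGA (Arg) → CAA (Gln) — missense.
Codon 3: GGG (Gly) → GGU (Gly) — synonymous.
Codon 5: ACC (Thr) → GCC (Ala) — missense.
Codon 6: CGG (Arg) → CCG (Pro) — missense.
Synonymous: 1 of 4.

1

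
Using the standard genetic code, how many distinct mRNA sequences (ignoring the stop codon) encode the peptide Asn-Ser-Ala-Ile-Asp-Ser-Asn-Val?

Asn: 2 codons.
Ser: 6 codons.
Ala: 4 codons.
Ile: 3 codons.
Asp: 2 codons.
Ser: 6 codons.
Asn: 2 codons.
Val: 4 codons.
2 × 6 × 4 × 3 × 2 × 6 × 2 × 4 = 13824.

13824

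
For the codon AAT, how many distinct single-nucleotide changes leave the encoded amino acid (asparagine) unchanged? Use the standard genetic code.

Position 1: none → 0 synonymous.
Position 2: none → 0 synonymous.
Position 3: AAC → 1 synonymous.
Total: 0 + 0 + 1 = 1.

1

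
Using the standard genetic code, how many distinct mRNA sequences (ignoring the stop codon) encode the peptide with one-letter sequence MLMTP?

96

Met: 1 codon.
Leu: 6 codons.
Met: 1 codon.
Thr: 4 codons.
Pro: 4 codons.
1 × 6 × 1 × 4 × 4 = 96.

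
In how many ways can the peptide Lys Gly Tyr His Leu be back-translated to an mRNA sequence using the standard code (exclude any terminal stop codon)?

Lys: 2 codons.
Gly: 4 codons.
Tyr: 2 codons.
His: 2 codons.
Leu: 6 codons.
2 × 4 × 2 × 2 × 6 = 192.

192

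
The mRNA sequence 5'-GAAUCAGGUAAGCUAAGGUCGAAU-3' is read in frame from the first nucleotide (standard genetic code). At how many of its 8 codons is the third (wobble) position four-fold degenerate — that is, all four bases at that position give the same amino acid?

4

Codon 1 GAA (Glu): third position 2-fold.
Codon 2 UCA (Ser): third position 4-fold.
Codon 3 GGU (Gly): third position 4-fold.
Codon 4 AAG (Lys): third position 2-fold.
Codon 5 CUA (Leu): third position 4-fold.
Codon 6 AGG (Arg): third position 2-fold.
Codon 7 UCG (Ser): third position 4-fold.
Codon 8 AAU (Asn): third position 2-fold.
Four-fold degenerate third positions: 4.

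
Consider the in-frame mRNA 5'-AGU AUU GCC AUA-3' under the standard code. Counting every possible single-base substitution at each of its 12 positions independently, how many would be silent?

Codon 1 (AGU, Ser): 1 synonymous substitution.
Codon 2 (AUU, Ile): 2 synonymous substitutions.
Codon 3 (GCC, Ala): 3 synonymous substitutions.
Codon 4 (AUA, Ile): 2 synonymous substitutions.
Total: 1 + 2 + 3 + 2 = 8.

8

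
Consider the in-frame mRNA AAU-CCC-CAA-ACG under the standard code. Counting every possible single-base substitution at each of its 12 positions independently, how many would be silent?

8

Codon 1 (AAU, Asn): 1 synonymous substitution.
Codon 2 (CCC, Pro): 3 synonymous substitutions.
Codon 3 (CAA, Gln): 1 synonymous substitution.
Codon 4 (ACG, Thr): 3 synonymous substitutions.
Total: 1 + 3 + 1 + 3 = 8.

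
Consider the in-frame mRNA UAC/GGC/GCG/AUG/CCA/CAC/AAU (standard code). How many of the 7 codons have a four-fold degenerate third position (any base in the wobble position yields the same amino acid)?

Codon 1 UAC (Tyr): third position 2-fold.
Codon 2 GGC (Gly): third position 4-fold.
Codon 3 GCG (Ala): third position 4-fold.
Codon 4 AUG (Met): third position 1-fold.
Codon 5 CCA (Pro): third position 4-fold.
Codon 6 CAC (His): third position 2-fold.
Codon 7 AAU (Asn): third position 2-fold.
Four-fold degenerate third positions: 3.

3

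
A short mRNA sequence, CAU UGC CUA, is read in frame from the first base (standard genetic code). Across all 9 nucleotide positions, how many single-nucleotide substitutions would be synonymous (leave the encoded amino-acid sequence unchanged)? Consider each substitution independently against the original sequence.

6

Codon 1 (CAU, His): 1 synonymous substitution.
Codon 2 (UGC, Cys): 1 synonymous substitution.
Codon 3 (CUA, Leu): 4 synonymous substitutions.
Total: 1 + 1 + 4 = 6.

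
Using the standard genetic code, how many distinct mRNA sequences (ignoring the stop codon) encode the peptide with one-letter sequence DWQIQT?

96

Asp: 2 codons.
Trp: 1 codon.
Gln: 2 codons.
Ile: 3 codons.
Gln: 2 codons.
Thr: 4 codons.
2 × 1 × 2 × 3 × 2 × 4 = 96.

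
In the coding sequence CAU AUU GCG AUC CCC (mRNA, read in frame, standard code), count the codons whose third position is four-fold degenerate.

2

Codon 1 CAU (His): third position 2-fold.
Codon 2 AUU (Ile): third position 3-fold.
Codon 3 GCG (Ala): third position 4-fold.
Codon 4 AUC (Ile): third position 3-fold.
Codon 5 CCC (Pro): third position 4-fold.
Four-fold degenerate third positions: 2.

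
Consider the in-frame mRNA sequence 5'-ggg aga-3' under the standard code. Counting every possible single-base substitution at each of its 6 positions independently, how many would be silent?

5

Codon 1 (GGG, Gly): 3 synonymous substitutions.
Codon 2 (AGA, Arg): 2 synonymous substitutions.
Total: 3 + 2 = 5.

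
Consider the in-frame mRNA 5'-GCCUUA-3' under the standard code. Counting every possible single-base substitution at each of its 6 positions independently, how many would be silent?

Codon 1 (GCC, Ala): 3 synonymous substitutions.
Codon 2 (UUA, Leu): 2 synonymous substitutions.
Total: 3 + 2 = 5.

5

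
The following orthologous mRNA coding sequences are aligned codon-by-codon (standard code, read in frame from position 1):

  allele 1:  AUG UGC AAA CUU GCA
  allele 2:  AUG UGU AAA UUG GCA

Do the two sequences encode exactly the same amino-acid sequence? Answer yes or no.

Codon 1: AUG Met / AUG Met — identical.
Codon 2: UGC Cys / UGU Cys — synonymous.
Codon 3: AAA Lys / AAA Lys — identical.
Codon 4: CUU Leu / UUG Leu — synonymous.
Codon 5: GCA Ala / GCA Ala — identical.
Nonsynonymous differences: 0 → same protein.

yes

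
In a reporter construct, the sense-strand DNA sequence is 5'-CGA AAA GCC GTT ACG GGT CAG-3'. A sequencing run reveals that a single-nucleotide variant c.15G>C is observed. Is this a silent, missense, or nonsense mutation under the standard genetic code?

Position 15 falls in codon 5: ACG → Thr.
After the substitution the codon is ACC → Thr.
Both encode Thr, so the change is synonymous.

silent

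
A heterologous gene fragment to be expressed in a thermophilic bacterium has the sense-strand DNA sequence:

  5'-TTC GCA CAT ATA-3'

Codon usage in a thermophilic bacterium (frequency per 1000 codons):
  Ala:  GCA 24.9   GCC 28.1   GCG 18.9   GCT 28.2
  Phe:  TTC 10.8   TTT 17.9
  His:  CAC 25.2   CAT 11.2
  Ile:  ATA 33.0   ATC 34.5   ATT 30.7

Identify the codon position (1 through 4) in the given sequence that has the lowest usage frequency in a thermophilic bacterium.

Codon 1 TTC (Phe): 10.8 per 1000.
Codon 2 GCA (Ala): 24.9 per 1000.
Codon 3 CAT (His): 11.2 per 1000.
Codon 4 ATA (Ile): 33.0 per 1000.
Lowest frequency is 10.8 at codon 1.

1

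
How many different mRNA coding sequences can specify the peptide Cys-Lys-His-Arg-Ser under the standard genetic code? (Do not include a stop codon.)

288

Cys: 2 codons.
Lys: 2 codons.
His: 2 codons.
Arg: 6 codons.
Ser: 6 codons.
2 × 2 × 2 × 6 × 6 = 288.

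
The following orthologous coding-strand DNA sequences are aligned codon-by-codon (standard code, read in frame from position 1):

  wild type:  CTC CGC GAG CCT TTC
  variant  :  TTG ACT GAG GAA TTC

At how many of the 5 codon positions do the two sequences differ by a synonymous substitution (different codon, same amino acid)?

1

Codon 1: CTC Leu / TTG Leu — synonymous.
Codon 2: CGC Arg / ACT Thr — nonsynonymous.
Codon 3: GAG Glu / GAG Glu — identical.
Codon 4: CCT Pro / GAA Glu — nonsynonymous.
Codon 5: TTC Phe / TTC Phe — identical.
Synonymous differences: 1.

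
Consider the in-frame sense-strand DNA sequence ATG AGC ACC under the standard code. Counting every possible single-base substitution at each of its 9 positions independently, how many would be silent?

4

Codon 1 (ATG, Met): 0 synonymous substitutions.
Codon 2 (AGC, Ser): 1 synonymous substitution.
Codon 3 (ACC, Thr): 3 synonymous substitutions.
Total: 0 + 1 + 3 = 4.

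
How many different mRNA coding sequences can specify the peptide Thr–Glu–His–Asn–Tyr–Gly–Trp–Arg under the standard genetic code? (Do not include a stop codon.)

1536

Thr: 4 codons.
Glu: 2 codons.
His: 2 codons.
Asn: 2 codons.
Tyr: 2 codons.
Gly: 4 codons.
Trp: 1 codon.
Arg: 6 codons.
4 × 2 × 2 × 2 × 2 × 4 × 1 × 6 = 1536.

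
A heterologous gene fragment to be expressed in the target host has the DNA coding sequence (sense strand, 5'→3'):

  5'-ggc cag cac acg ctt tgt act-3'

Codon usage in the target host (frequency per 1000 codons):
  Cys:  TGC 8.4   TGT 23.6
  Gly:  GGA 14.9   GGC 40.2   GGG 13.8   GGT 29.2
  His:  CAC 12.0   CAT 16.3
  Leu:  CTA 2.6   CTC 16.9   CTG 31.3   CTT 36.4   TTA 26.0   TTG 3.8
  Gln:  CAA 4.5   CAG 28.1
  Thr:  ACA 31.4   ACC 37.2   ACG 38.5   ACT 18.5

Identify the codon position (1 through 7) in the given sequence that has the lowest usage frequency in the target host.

Codon 1 GGC (Gly): 40.2 per 1000.
Codon 2 CAG (Gln): 28.1 per 1000.
Codon 3 CAC (His): 12.0 per 1000.
Codon 4 ACG (Thr): 38.5 per 1000.
Codon 5 CTT (Leu): 36.4 per 1000.
Codon 6 TGT (Cys): 23.6 per 1000.
Codon 7 ACT (Thr): 18.5 per 1000.
Lowest frequency is 12.0 at codon 3.

3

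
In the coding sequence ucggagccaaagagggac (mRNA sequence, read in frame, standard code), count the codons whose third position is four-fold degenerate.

2

Codon 1 UCG (Ser): third position 4-fold.
Codon 2 GAG (Glu): third position 2-fold.
Codon 3 CCA (Pro): third position 4-fold.
Codon 4 AAG (Lys): third position 2-fold.
Codon 5 AGG (Arg): third position 2-fold.
Codon 6 GAC (Asp): third position 2-fold.
Four-fold degenerate third positions: 2.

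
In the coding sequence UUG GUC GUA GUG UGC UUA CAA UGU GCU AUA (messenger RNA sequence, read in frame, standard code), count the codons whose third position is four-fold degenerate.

4

Codon 1 UUG (Leu): third position 2-fold.
Codon 2 GUC (Val): third position 4-fold.
Codon 3 GUA (Val): third position 4-fold.
Codon 4 GUG (Val): third position 4-fold.
Codon 5 UGC (Cys): third position 2-fold.
Codon 6 UUA (Leu): third position 2-fold.
Codon 7 CAA (Gln): third position 2-fold.
Codon 8 UGU (Cys): third position 2-fold.
Codon 9 GCU (Ala): third position 4-fold.
Codon 10 AUA (Ile): third position 3-fold.
Four-fold degenerate third positions: 4.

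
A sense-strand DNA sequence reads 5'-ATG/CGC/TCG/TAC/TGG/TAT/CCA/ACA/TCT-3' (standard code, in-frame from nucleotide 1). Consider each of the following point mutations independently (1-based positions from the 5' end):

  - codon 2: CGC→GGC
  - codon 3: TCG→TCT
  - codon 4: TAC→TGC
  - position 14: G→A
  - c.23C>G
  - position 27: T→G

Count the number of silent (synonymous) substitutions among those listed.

Codon 2: CGC (Arg) → GGC (Gly) — missense.
Codon 3: TCG (Ser) → TCT (Ser) — synonymous.
Codon 4: TAC (Tyr) → TGC (Cys) — missense.
Codon 5: TGG (Trp) → TAG (Stop) — nonsense.
Codon 8: ACA (Thr) → AGA (Arg) — missense.
Codon 9: TCT (Ser) → TCG (Ser) — synonymous.
Synonymous: 2 of 6.

2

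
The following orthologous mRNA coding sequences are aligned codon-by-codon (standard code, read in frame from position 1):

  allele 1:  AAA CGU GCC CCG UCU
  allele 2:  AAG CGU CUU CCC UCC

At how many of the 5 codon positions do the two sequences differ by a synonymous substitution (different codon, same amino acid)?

Codon 1: AAA Lys / AAG Lys — synonymous.
Codon 2: CGU Arg / CGU Arg — identical.
Codon 3: GCC Ala / CUU Leu — nonsynonymous.
Codon 4: CCG Pro / CCC Pro — synonymous.
Codon 5: UCU Ser / UCC Ser — synonymous.
Synonymous differences: 3.

3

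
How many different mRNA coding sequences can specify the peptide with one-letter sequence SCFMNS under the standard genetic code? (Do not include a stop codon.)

Ser: 6 codons.
Cys: 2 codons.
Phe: 2 codons.
Met: 1 codon.
Asn: 2 codons.
Ser: 6 codons.
6 × 2 × 2 × 1 × 2 × 6 = 288.

288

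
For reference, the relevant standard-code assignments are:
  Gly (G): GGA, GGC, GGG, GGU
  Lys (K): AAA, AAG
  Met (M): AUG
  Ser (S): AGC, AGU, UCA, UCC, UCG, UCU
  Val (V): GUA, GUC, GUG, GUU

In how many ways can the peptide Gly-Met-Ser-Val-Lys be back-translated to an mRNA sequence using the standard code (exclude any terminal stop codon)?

Gly: 4 codons.
Met: 1 codon.
Ser: 6 codons.
Val: 4 codons.
Lys: 2 codons.
4 × 1 × 6 × 4 × 2 = 192.

192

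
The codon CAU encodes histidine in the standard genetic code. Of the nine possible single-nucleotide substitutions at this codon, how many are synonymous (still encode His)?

Position 1: none → 0 synonymous.
Position 2: none → 0 synonymous.
Position 3: CAC → 1 synonymous.
Total: 0 + 0 + 1 = 1.

1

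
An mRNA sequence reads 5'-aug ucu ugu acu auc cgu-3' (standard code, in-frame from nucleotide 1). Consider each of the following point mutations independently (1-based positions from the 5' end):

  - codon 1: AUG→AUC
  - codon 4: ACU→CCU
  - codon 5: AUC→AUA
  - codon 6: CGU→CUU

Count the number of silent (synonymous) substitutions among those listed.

1

Codon 1: AUG (Met) → AUC (Ile) — missense.
Codon 4: ACU (Thr) → CCU (Pro) — missense.
Codon 5: AUC (Ile) → AUA (Ile) — synonymous.
Codon 6: CGU (Arg) → CUU (Leu) — missense.
Synonymous: 1 of 4.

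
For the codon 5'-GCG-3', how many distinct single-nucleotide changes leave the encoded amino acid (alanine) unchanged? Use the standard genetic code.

Position 1: none → 0 synonymous.
Position 2: none → 0 synonymous.
Position 3: GCU, GCC, GCA → 3 synonymous.
Total: 0 + 0 + 3 = 3.

3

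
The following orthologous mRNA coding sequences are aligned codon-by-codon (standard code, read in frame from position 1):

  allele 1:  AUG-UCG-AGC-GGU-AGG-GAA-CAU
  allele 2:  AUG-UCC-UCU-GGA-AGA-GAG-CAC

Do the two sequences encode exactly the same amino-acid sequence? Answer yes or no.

yes

Codon 1: AUG Met / AUG Met — identical.
Codon 2: UCG Ser / UCC Ser — synonymous.
Codon 3: AGC Ser / UCU Ser — synonymous.
Codon 4: GGU Gly / GGA Gly — synonymous.
Codon 5: AGG Arg / AGA Arg — synonymous.
Codon 6: GAA Glu / GAG Glu — synonymous.
Codon 7: CAU His / CAC His — synonymous.
Nonsynonymous differences: 0 → same protein.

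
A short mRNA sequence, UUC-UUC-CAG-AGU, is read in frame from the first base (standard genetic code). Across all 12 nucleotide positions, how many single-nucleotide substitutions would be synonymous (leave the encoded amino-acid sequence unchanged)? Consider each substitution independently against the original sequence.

Codon 1 (UUC, Phe): 1 synonymous substitution.
Codon 2 (UUC, Phe): 1 synonymous substitution.
Codon 3 (CAG, Gln): 1 synonymous substitution.
Codon 4 (AGU, Ser): 1 synonymous substitution.
Total: 1 + 1 + 1 + 1 = 4.

4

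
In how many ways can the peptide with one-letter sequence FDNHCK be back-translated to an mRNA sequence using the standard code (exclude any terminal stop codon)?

64

Phe: 2 codons.
Asp: 2 codons.
Asn: 2 codons.
His: 2 codons.
Cys: 2 codons.
Lys: 2 codons.
2 × 2 × 2 × 2 × 2 × 2 = 64.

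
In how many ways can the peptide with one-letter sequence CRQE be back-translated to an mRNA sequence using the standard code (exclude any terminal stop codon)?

48

Cys: 2 codons.
Arg: 6 codons.
Gln: 2 codons.
Glu: 2 codons.
2 × 6 × 2 × 2 = 48.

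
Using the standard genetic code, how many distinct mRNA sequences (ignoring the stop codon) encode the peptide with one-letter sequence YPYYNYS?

768

Tyr: 2 codons.
Pro: 4 codons.
Tyr: 2 codons.
Tyr: 2 codons.
Asn: 2 codons.
Tyr: 2 codons.
Ser: 6 codons.
2 × 4 × 2 × 2 × 2 × 2 × 6 = 768.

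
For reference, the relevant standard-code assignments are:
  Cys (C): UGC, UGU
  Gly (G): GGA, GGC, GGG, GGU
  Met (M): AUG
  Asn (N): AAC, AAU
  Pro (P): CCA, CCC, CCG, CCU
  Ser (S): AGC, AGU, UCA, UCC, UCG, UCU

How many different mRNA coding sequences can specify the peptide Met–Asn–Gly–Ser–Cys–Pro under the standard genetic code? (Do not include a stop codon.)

Met: 1 codon.
Asn: 2 codons.
Gly: 4 codons.
Ser: 6 codons.
Cys: 2 codons.
Pro: 4 codons.
1 × 2 × 4 × 6 × 2 × 4 = 384.

384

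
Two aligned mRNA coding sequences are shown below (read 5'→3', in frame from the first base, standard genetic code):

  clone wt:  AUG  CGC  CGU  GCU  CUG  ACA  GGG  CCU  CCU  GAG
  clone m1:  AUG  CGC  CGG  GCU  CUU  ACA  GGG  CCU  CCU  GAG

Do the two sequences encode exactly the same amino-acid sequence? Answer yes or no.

yes

Codon 1: AUG Met / AUG Met — identical.
Codon 2: CGC Arg / CGC Arg — identical.
Codon 3: CGU Arg / CGG Arg — synonymous.
Codon 4: GCU Ala / GCU Ala — identical.
Codon 5: CUG Leu / CUU Leu — synonymous.
Codon 6: ACA Thr / ACA Thr — identical.
Codon 7: GGG Gly / GGG Gly — identical.
Codon 8: CCU Pro / CCU Pro — identical.
Codon 9: CCU Pro / CCU Pro — identical.
Codon 10: GAG Glu / GAG Glu — identical.
Nonsynonymous differences: 0 → same protein.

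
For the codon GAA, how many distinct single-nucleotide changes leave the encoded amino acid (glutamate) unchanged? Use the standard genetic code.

Position 1: none → 0 synonymous.
Position 2: none → 0 synonymous.
Position 3: GAG → 1 synonymous.
Total: 0 + 0 + 1 = 1.

1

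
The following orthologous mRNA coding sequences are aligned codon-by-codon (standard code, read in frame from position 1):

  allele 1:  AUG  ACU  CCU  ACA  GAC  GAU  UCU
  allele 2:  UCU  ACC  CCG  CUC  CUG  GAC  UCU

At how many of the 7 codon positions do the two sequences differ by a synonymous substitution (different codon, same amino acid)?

Codon 1: AUG Met / UCU Ser — nonsynonymous.
Codon 2: ACU Thr / ACC Thr — synonymous.
Codon 3: CCU Pro / CCG Pro — synonymous.
Codon 4: ACA Thr / CUC Leu — nonsynonymous.
Codon 5: GAC Asp / CUG Leu — nonsynonymous.
Codon 6: GAU Asp / GAC Asp — synonymous.
Codon 7: UCU Ser / UCU Ser — identical.
Synonymous differences: 3.

3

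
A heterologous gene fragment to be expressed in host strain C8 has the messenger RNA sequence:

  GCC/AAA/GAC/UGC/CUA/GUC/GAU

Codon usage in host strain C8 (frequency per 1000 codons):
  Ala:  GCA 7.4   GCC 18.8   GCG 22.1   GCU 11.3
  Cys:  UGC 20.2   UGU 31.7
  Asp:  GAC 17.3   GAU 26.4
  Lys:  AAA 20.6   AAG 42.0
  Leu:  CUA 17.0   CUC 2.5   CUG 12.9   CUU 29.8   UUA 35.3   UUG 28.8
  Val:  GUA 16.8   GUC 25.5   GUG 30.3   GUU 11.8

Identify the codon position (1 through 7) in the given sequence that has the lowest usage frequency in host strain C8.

5

Codon 1 GCC (Ala): 18.8 per 1000.
Codon 2 AAA (Lys): 20.6 per 1000.
Codon 3 GAC (Asp): 17.3 per 1000.
Codon 4 UGC (Cys): 20.2 per 1000.
Codon 5 CUA (Leu): 17.0 per 1000.
Codon 6 GUC (Val): 25.5 per 1000.
Codon 7 GAU (Asp): 26.4 per 1000.
Lowest frequency is 17.0 at codon 5.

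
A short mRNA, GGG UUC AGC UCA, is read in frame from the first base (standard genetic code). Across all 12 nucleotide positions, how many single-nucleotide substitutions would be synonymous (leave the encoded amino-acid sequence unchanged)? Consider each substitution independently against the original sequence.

8

Codon 1 (GGG, Gly): 3 synonymous substitutions.
Codon 2 (UUC, Phe): 1 synonymous substitution.
Codon 3 (AGC, Ser): 1 synonymous substitution.
Codon 4 (UCA, Ser): 3 synonymous substitutions.
Total: 3 + 1 + 1 + 3 = 8.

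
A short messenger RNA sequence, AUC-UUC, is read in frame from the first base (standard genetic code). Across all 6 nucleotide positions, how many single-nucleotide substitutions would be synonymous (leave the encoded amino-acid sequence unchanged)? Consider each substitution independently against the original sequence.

Codon 1 (AUC, Ile): 2 synonymous substitutions.
Codon 2 (UUC, Phe): 1 synonymous substitution.
Total: 2 + 1 = 3.

3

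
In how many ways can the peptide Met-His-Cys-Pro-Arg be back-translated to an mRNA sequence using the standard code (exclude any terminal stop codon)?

Met: 1 codon.
His: 2 codons.
Cys: 2 codons.
Pro: 4 codons.
Arg: 6 codons.
1 × 2 × 2 × 4 × 6 = 96.

96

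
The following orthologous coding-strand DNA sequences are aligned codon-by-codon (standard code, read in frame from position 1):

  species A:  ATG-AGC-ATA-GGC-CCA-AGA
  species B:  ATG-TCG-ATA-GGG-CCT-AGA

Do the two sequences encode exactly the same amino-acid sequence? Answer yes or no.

yes

Codon 1: ATG Met / ATG Met — identical.
Codon 2: AGC Ser / TCG Ser — synonymous.
Codon 3: ATA Ile / ATA Ile — identical.
Codon 4: GGC Gly / GGG Gly — synonymous.
Codon 5: CCA Pro / CCT Pro — synonymous.
Codon 6: AGA Arg / AGA Arg — identical.
Nonsynonymous differences: 0 → same protein.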